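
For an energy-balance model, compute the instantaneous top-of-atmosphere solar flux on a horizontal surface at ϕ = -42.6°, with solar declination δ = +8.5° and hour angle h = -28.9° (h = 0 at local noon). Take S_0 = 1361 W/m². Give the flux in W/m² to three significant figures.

cos θ_z = sin ϕ sin δ + cos ϕ cos δ cos h = -0.100049 + 0.637348 = 0.537299.
Flux = S_0 · cos θ_z = 1361 × 0.537299 = 731.3 W/m².

731 W/m²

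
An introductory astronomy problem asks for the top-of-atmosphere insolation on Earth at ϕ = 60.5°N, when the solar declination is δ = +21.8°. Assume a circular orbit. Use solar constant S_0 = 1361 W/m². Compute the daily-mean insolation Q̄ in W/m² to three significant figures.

cos h₀ = −tan(+60.5°) tan(+21.800°) = -0.7069, h₀ = 2.3560 rad.
Bracket: h₀ sin ϕ sin δ + cos ϕ cos δ sin h₀ = 2.3560×0.87036×0.37137 + 0.49242×0.92849×0.70727 = 0.761519 + 0.323369 = 1.084888.
Q̄ = (S_0/π) × [bracket] = (1361/π) × 1.084888 = 470.0 W/m².

Q̄ ≈ 470 W/m²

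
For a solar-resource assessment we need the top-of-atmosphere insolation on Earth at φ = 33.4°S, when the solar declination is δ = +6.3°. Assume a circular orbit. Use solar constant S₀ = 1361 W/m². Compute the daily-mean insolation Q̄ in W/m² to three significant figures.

Q̄ ≈ 319 W/m²

cos H₀ = −tan(-33.4°) tan(+6.300°) = 0.0728, H₀ = 1.4979 rad.
Bracket: H₀ sin φ sin δ + cos φ cos δ sin H₀ = 1.4979×-0.55048×0.10973 + 0.83485×0.99396×0.99735 = -0.090479 + 0.827609 = 0.737130.
Q̄ = (S₀/π) × [bracket] = (1361/π) × 0.737130 = 319.3 W/m².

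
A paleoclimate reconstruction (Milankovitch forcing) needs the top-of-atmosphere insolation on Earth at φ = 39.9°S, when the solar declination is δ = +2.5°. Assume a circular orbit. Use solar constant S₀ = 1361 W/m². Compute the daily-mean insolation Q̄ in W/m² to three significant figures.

cos H₀ = −tan(-39.9°) tan(+2.500°) = 0.0365, H₀ = 1.5343 rad.
Bracket: H₀ sin φ sin δ + cos φ cos δ sin H₀ = 1.5343×-0.64145×0.04362 + 0.76717×0.99905×0.99933 = -0.042930 + 0.765928 = 0.722998.
Q̄ = (S₀/π) × [bracket] = (1361/π) × 0.722998 = 313.2 W/m².

Q̄ ≈ 313 W/m²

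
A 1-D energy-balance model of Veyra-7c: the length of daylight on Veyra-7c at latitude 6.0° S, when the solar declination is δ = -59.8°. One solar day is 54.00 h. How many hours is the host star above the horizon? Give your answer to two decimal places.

30.12 h

cos h₀ = −tan ϕ · tan δ = −tan(-6.0°) × tan(-59.800°) = -0.1806, so h₀ = 1.7524 rad = 100.40°.
Daylight = 2h₀/(2π) × 54.00 h = (1.7524/π) × 54.00 = 30.12 h.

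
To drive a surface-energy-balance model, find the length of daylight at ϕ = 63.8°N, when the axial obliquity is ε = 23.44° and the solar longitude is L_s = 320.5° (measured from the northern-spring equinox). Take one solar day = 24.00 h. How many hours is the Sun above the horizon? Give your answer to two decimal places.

Solar declination: sin δ = sin ε · sin L_s = sin 23.44° × sin 320.5° = -0.25302, so δ = -14.657°.
cos h₀ = −tan ϕ · tan δ = −tan(+63.8°) × tan(-14.657°) = 0.5315, so h₀ = 1.0104 rad = 57.89°.
Daylight = 2h₀/(2π) × 24.00 h = (1.0104/π) × 24.00 = 7.72 h.

7.72 h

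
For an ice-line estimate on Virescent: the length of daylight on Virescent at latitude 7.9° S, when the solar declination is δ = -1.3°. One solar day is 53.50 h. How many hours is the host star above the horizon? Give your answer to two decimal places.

cos h₀ = −tan ϕ · tan δ = −tan(-7.9°) × tan(-1.300°) = -0.0031, so h₀ = 1.5739 rad = 90.18°.
Daylight = 2h₀/(2π) × 53.50 h = (1.5739/π) × 53.50 = 26.80 h.

26.80 h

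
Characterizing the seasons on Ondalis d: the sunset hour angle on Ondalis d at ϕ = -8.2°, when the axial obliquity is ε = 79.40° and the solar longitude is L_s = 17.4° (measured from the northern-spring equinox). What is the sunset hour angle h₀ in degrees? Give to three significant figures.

h₀ = 87.5°

Solar declination: sin δ = sin ε · sin L_s = sin 79.40° × sin 17.4° = 0.29394, so δ = +17.094°.
cos h₀ = −tan ϕ · tan δ = −tan(-8.2°) × tan(+17.094°) = 0.0443, so h₀ = 1.5265 rad = 87.46°.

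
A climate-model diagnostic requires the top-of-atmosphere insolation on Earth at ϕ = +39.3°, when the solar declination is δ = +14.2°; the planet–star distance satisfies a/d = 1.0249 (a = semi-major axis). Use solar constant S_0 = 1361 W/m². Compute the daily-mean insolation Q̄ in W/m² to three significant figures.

cos h₀ = −tan(+39.3°) tan(+14.200°) = -0.2071, h₀ = 1.7794 rad.
Bracket: h₀ sin ϕ sin δ + cos ϕ cos δ sin h₀ = 1.7794×0.63338×0.24531 + 0.77384×0.96945×0.97832 = 0.276473 + 0.733935 = 1.010408.
Inverse-square distance factor (a/d)² = 1.0249² = 1.050420.
Q̄ = (S_0/π) × 1.050420 × [bracket] = (1361/π) × 1.050420 × 1.010408 = 459.8 W/m².

Q̄ ≈ 460 W/m²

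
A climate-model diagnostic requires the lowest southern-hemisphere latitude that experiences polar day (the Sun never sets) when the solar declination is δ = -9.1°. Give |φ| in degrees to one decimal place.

Polar day requires cos H₀ = −tan φ tan δ ≤ −1, i.e. tan φ tan δ ≥ 1.
The boundary is |tan φ| · |tan δ| = 1, so |φ| = 90° − |δ| = 90° − 9.1° = 80.9° in the southern hemisphere.

|φ| = 80.9°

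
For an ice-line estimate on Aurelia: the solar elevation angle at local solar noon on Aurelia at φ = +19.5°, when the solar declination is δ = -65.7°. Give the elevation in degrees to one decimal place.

4.8°

At local noon the hour angle is zero, so the zenith angle equals |φ − δ| = |+19.5° − (-65.700°)| = 85.200°.
Elevation = 90° − 85.200° = 4.8°.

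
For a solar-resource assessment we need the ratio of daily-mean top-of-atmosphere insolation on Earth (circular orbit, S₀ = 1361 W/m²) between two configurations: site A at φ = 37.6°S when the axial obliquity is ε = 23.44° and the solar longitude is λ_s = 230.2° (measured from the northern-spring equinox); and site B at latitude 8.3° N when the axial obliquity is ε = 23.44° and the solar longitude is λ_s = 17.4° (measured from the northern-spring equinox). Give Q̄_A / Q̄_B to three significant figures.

Q̄_A / Q̄_B ≈ 1.06

— Configuration A (φ=-37.6°):
Solar declination: sin δ = sin ε · sin λ_s = sin 23.44° × sin 230.2° = -0.30561, so δ = -17.795°.
cos H₀ = −tan(-37.6°) tan(-17.795°) = -0.2472, H₀ = 1.8206 rad.
Bracket: H₀ sin φ sin δ + cos φ cos δ sin H₀ = 1.8206×-0.61015×-0.30561 + 0.79229×0.95216×0.96897 = 0.339484 + 0.730978 = 1.070462.
Q̄ = (S₀/π) × [bracket] = (1361/π) × 1.070462 = 463.75 W/m².
— Configuration B (φ=+8.3°):
Solar declination: sin δ = sin ε · sin λ_s = sin 23.44° × sin 17.4° = 0.11895, so δ = +6.832°.
cos H₀ = −tan(+8.3°) tan(+6.832°) = -0.0175, H₀ = 1.5883 rad.
Bracket: H₀ sin φ sin δ + cos φ cos δ sin H₀ = 1.5883×0.14436×0.11895 + 0.98953×0.99290×0.99985 = 0.027274 + 0.982357 = 1.009631.
Q̄ = (S₀/π) × [bracket] = (1361/π) × 1.009631 = 437.39 W/m².
Ratio Q̄_A / Q̄_B = 463.75 / 437.39 = 1.060.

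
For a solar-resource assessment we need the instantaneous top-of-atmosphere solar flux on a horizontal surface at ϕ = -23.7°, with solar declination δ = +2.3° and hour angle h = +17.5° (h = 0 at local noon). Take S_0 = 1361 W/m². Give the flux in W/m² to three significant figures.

cos θ_z = sin ϕ sin δ + cos ϕ cos δ cos h = -0.016131 + 0.872579 = 0.856448.
Flux = S_0 · cos θ_z = 1361 × 0.856448 = 1166 W/m².

1.17e+03 W/m²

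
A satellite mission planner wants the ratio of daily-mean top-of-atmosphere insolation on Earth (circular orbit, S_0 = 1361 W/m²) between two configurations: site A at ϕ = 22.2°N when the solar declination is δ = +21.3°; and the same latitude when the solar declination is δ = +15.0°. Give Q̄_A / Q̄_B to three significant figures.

Q̄_A / Q̄_B ≈ 1.03

— Configuration A (ϕ=+22.2°):
cos h₀ = −tan(+22.2°) tan(+21.300°) = -0.1591, h₀ = 1.7306 rad.
Bracket: h₀ sin ϕ sin δ + cos ϕ cos δ sin h₀ = 1.7306×0.37784×0.36325 + 0.92587×0.93169×0.98726 = 0.237526 + 0.851634 = 1.089160.
Q̄ = (S_0/π) × [bracket] = (1361/π) × 1.089160 = 471.85 W/m².
— Configuration B (ϕ=+22.2°):
cos h₀ = −tan(+22.2°) tan(+15.000°) = -0.1093, h₀ = 1.6804 rad.
Bracket: h₀ sin ϕ sin δ + cos ϕ cos δ sin h₀ = 1.6804×0.37784×0.25882 + 0.92587×0.96593×0.99400 = 0.164331 + 0.888960 = 1.053291.
Q̄ = (S_0/π) × [bracket] = (1361/π) × 1.053291 = 456.31 W/m².
Ratio Q̄_A / Q̄_B = 471.85 / 456.31 = 1.034.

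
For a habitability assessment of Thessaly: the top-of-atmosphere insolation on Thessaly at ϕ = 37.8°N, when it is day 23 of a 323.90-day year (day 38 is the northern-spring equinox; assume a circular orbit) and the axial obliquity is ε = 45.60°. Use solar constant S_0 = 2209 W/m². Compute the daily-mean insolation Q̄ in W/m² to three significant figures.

Solar longitude: L_s = 360° × (23 − 38)/323.90 = -16.672°, i.e. -16.672° + 360° = 343.328°.
sin δ = sin 45.60° × sin 343.328° = -0.20497, so δ = -11.828°.
cos h₀ = −tan(+37.8°) tan(-11.828°) = 0.1624, h₀ = 1.4076 rad.
Bracket: h₀ sin ϕ sin δ + cos ϕ cos δ sin h₀ = 1.4076×0.61291×-0.20497 + 0.79016×0.97877×0.98672 = -0.176834 + 0.763114 = 0.586280.
Q̄ = (S_0/π) × [bracket] = (2209/π) × 0.586280 = 412.2 W/m².

Q̄ ≈ 412 W/m²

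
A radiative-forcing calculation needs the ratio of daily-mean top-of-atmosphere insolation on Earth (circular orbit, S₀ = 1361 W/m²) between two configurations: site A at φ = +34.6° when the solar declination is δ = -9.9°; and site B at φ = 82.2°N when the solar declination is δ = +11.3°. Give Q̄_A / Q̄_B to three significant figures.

Q̄_A / Q̄_B ≈ 1.09

— Configuration A (φ=+34.6°):
cos H₀ = −tan(+34.6°) tan(-9.900°) = 0.1204, H₀ = 1.4501 rad.
Bracket: H₀ sin φ sin δ + cos φ cos δ sin H₀ = 1.4501×0.56784×-0.17193 + 0.82314×0.98511×0.99273 = -0.141571 + 0.804988 = 0.663417.
Q̄ = (S₀/π) × [bracket] = (1361/π) × 0.663417 = 287.41 W/m².
— Configuration B (φ=+82.2°):
cos H₀ = −tan(+82.2°) tan(+11.300°) = -1.4587 ≤ −1 ⇒ polar day, H₀ = π.
Bracket: H₀ sin φ sin δ + cos φ cos δ sin H₀ = 3.1416×0.99075×0.19595 + 0.13572×0.98061×0.00000 = 0.609902 + 0.000000 = 0.609902.
Q̄ = (S₀/π) × [bracket] = (1361/π) × 0.609902 = 264.22 W/m².
Ratio Q̄_A / Q̄_B = 287.41 / 264.22 = 1.088.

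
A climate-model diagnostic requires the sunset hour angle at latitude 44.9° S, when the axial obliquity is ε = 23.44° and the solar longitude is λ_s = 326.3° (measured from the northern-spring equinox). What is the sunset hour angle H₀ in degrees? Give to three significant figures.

Solar declination: sin δ = sin ε · sin λ_s = sin 23.44° × sin 326.3° = -0.22071, so δ = -12.751°.
cos H₀ = −tan φ · tan δ = −tan(-44.9°) × tan(-12.751°) = -0.2255, so H₀ = 1.7983 rad = 103.03°.

H₀ = 103°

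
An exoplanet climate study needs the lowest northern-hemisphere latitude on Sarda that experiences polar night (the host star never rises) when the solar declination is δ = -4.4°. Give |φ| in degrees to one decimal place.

|φ| = 85.6°

Polar night requires cos H₀ = −tan φ tan δ ≥ 1, i.e. tan φ tan δ ≤ −1.
The boundary is |tan φ| · |tan δ| = 1, so |φ| = 90° − |δ| = 90° − 4.4° = 85.6° in the northern hemisphere.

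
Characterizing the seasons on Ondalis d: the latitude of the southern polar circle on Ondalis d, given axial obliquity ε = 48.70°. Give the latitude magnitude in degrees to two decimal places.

41.30°

The polar circle is the lowest latitude that experiences at least one full rotation of continuous darkness at the northern-summer solstice; it lies at |φ| = 90° − ε = 90° − 48.70° = 41.30°.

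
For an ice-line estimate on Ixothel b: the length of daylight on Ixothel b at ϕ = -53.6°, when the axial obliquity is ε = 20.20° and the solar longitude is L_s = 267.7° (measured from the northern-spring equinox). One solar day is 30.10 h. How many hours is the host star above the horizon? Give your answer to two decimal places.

20.05 h

Solar declination: sin δ = sin ε · sin L_s = sin 20.20° × sin 267.7° = -0.34502, so δ = -20.183°.
cos h₀ = −tan ϕ · tan δ = −tan(-53.6°) × tan(-20.183°) = -0.4986, so h₀ = 2.0928 rad = 119.91°.
Daylight = 2h₀/(2π) × 30.10 h = (2.0928/π) × 30.10 = 20.05 h.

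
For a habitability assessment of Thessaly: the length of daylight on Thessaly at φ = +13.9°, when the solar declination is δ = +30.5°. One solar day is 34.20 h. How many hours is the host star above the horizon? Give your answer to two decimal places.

cos H₀ = −tan φ · tan δ = −tan(+13.9°) × tan(+30.500°) = -0.1458, so H₀ = 1.7171 rad = 98.38°.
Daylight = 2H₀/(2π) × 34.20 h = (1.7171/π) × 34.20 = 18.69 h.

18.69 h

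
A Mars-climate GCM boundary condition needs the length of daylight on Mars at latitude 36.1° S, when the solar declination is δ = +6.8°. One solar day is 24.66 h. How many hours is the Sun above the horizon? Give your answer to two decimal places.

cos h₀ = −tan ϕ · tan δ = −tan(-36.1°) × tan(+6.800°) = 0.0870, so h₀ = 1.4837 rad = 85.01°.
Daylight = 2h₀/(2π) × 24.66 h = (1.4837/π) × 24.66 = 11.65 h.

11.65 h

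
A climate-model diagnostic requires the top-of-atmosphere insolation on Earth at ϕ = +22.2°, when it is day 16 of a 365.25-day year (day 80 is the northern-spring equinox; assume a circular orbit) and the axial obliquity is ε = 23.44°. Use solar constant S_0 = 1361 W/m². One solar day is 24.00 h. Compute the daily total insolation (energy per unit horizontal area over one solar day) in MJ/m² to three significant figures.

Solar longitude: L_s = 360° × (16 − 80)/365.25 = -63.080°, i.e. -63.080° + 360° = 296.920°.
sin δ = sin 23.44° × sin 296.920° = -0.35468, so δ = -20.774°.
cos h₀ = −tan(+22.2°) tan(-20.774°) = 0.1548, h₀ = 1.4154 rad.
Bracket: h₀ sin ϕ sin δ + cos ϕ cos δ sin h₀ = 1.4154×0.37784×-0.35468 + 0.92587×0.93499×0.98794 = -0.189681 + 0.855239 = 0.665558.
Q̄ = (S_0/π) × [bracket] = (1361/π) × 0.665558 = 288.33 W/m².
Daily total = Q̄ × 24.00 h × 3600 s/h = 288.33 × 24.00 × 3600 / 10⁶ = 24.91 MJ/m².

24.9 MJ/m²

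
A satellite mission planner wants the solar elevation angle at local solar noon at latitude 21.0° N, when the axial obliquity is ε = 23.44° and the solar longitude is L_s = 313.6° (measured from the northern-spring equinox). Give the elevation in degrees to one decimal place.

Solar declination: sin δ = sin ε · sin L_s = sin 23.44° × sin 313.6° = -0.28807, so δ = -16.742°.
At local noon the hour angle is zero, so the zenith angle equals |ϕ − δ| = |+21.0° − (-16.742°)| = 37.742°.
Elevation = 90° − 37.742° = 52.3°.

52.3°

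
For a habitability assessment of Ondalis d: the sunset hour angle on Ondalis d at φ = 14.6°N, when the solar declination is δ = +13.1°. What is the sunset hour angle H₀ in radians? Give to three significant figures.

H₀ = 1.63 rad

cos H₀ = −tan φ · tan δ = −tan(+14.6°) × tan(+13.100°) = -0.0606, so H₀ = 1.6314 rad = 93.48°.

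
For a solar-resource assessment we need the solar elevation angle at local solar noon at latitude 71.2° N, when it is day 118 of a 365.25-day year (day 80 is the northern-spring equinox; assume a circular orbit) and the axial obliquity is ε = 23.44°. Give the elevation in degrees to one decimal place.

32.8°

Solar longitude: λ_s = 360° × (118 − 80)/365.25 = 37.454°.
sin δ = sin 23.44° × sin 37.454° = 0.24190, so δ = +13.999°.
At local noon the hour angle is zero, so the zenith angle equals |φ − δ| = |+71.2° − (+13.999°)| = 57.201°.
Elevation = 90° − 57.201° = 32.8°.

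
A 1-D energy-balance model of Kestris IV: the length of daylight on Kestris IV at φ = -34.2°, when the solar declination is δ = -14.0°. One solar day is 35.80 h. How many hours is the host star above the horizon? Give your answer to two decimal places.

cos H₀ = −tan φ · tan δ = −tan(-34.2°) × tan(-14.000°) = -0.1694, so H₀ = 1.7411 rad = 99.76°.
Daylight = 2H₀/(2π) × 35.80 h = (1.7411/π) × 35.80 = 19.84 h.

19.84 h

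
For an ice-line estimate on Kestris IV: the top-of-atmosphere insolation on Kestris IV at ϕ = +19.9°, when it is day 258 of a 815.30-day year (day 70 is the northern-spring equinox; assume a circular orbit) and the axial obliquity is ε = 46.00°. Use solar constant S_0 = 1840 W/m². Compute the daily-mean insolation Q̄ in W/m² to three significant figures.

Q̄ ≈ 636 W/m²

Solar longitude: L_s = 360° × (258 − 70)/815.30 = 83.012°.
sin δ = sin 46.00° × sin 83.012° = 0.71400, so δ = +45.561°.
cos h₀ = −tan(+19.9°) tan(+45.561°) = -0.3692, h₀ = 1.9489 rad.
Bracket: h₀ sin ϕ sin δ + cos ϕ cos δ sin h₀ = 1.9489×0.34038×0.71400 + 0.94029×0.70015×0.92937 = 0.473644 + 0.611845 = 1.085489.
Q̄ = (S_0/π) × [bracket] = (1840/π) × 1.085489 = 635.8 W/m².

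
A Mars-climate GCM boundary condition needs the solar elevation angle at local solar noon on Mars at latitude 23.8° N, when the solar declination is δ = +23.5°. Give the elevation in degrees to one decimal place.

89.7°

At local noon the hour angle is zero, so the zenith angle equals |φ − δ| = |+23.8° − (+23.500°)| = 0.300°.
Elevation = 90° − 0.300° = 89.7°.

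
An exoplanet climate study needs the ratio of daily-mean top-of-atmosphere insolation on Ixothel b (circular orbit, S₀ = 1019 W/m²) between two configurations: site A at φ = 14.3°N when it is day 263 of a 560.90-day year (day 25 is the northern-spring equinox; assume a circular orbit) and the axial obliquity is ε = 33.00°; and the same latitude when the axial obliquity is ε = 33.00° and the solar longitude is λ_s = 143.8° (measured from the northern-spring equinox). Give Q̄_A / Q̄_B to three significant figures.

Q̄_A / Q̄_B ≈ 0.992

— Configuration A (φ=+14.3°):
Solar longitude: λ_s = 360° × (263 − 25)/560.90 = 152.755°.
sin δ = sin 33.00° × sin 152.755° = 0.24934, so δ = +14.438°.
cos H₀ = −tan(+14.3°) tan(+14.438°) = -0.0656, H₀ = 1.6365 rad.
Bracket: H₀ sin φ sin δ + cos φ cos δ sin H₀ = 1.6365×0.24700×0.24934 + 0.96902×0.96842×0.99784 = 0.100787 + 0.936391 = 1.037178.
Q̄ = (S₀/π) × [bracket] = (1019/π) × 1.037178 = 336.42 W/m².
— Configuration B (φ=+14.3°):
Solar declination: sin δ = sin ε · sin λ_s = sin 33.00° × sin 143.8° = 0.32167, so δ = +18.764°.
cos H₀ = −tan(+14.3°) tan(+18.764°) = -0.0866, H₀ = 1.6575 rad.
Bracket: H₀ sin φ sin δ + cos φ cos δ sin H₀ = 1.6575×0.24700×0.32167 + 0.96902×0.94685×0.99624 = 0.131693 + 0.914067 = 1.045760.
Q̄ = (S₀/π) × [bracket] = (1019/π) × 1.045760 = 339.20 W/m².
Ratio Q̄_A / Q̄_B = 336.42 / 339.20 = 0.9918.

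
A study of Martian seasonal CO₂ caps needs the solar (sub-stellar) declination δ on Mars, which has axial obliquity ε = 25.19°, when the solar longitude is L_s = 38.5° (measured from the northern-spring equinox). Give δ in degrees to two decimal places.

δ = +15.36°

sin δ = sin ε · sin L_s = sin 25.19° × sin 38.5° = 0.264956.
δ = arcsin(0.264956) = +15.36°.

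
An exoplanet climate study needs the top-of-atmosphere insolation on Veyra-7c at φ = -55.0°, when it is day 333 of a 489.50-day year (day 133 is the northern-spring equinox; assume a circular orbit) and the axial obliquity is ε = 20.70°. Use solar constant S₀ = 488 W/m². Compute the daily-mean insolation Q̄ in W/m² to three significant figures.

Q̄ ≈ 52.5 W/m²

Solar longitude: λ_s = 360° × (333 − 133)/489.50 = 147.089°.
sin δ = sin 20.70° × sin 147.089° = 0.19206, so δ = +11.073°.
cos H₀ = −tan(-55.0°) tan(+11.073°) = 0.2795, H₀ = 1.2875 rad.
Bracket: H₀ sin φ sin δ + cos φ cos δ sin H₀ = 1.2875×-0.81915×0.19206 + 0.57358×0.98138×0.96015 = -0.202557 + 0.540468 = 0.337911.
Q̄ = (S₀/π) × [bracket] = (488/π) × 0.337911 = 52.49 W/m².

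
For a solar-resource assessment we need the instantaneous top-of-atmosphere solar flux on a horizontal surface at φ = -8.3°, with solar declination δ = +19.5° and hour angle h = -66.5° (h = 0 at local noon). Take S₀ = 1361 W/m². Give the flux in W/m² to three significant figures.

441 W/m²

cos θ_z = sin φ sin δ + cos φ cos δ cos h = -0.048187 + 0.371940 = 0.323753.
Flux = S₀ · cos θ_z = 1361 × 0.323753 = 440.6 W/m².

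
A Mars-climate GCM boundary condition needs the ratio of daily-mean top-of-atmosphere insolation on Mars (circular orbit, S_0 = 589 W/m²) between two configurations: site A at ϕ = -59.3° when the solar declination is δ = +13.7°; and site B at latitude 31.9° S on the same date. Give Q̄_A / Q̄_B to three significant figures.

— Configuration A (ϕ=-59.3°):
cos h₀ = −tan(-59.3°) tan(+13.700°) = 0.4106, h₀ = 1.1477 rad.
Bracket: h₀ sin ϕ sin δ + cos ϕ cos δ sin h₀ = 1.1477×-0.85985×0.23684 + 0.51054×0.97155×0.91183 = -0.233726 + 0.452281 = 0.218555.
Q̄ = (S_0/π) × [bracket] = (589/π) × 0.218555 = 40.976 W/m².
— Configuration B (ϕ=-31.9°):
cos h₀ = −tan(-31.9°) tan(+13.700°) = 0.1517, h₀ = 1.4185 rad.
Bracket: h₀ sin ϕ sin δ + cos ϕ cos δ sin h₀ = 1.4185×-0.52844×0.23684 + 0.84897×0.97155×0.98842 = -0.177533 + 0.815265 = 0.637732.
Q̄ = (S_0/π) × [bracket] = (589/π) × 0.637732 = 119.56 W/m².
Ratio Q̄_A / Q̄_B = 40.976 / 119.56 = 0.3427.

Q̄_A / Q̄_B ≈ 0.343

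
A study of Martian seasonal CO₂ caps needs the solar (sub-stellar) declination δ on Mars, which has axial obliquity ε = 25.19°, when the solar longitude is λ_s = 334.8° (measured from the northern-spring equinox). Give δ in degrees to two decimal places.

sin δ = sin ε · sin λ_s = sin 25.19° × sin 334.8° = -0.181221.
δ = arcsin(-0.181221) = -10.44°.

δ = -10.44°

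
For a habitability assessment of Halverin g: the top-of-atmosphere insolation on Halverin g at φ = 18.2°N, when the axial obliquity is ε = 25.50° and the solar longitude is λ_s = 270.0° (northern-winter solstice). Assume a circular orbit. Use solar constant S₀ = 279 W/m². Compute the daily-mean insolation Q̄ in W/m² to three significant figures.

Q̄ ≈ 58.3 W/m²

Solar declination: sin δ = sin ε · sin λ_s = sin 25.50° × sin 270.0° = -0.43051, so δ = -25.500°.
cos H₀ = −tan(+18.2°) tan(-25.500°) = 0.1568, H₀ = 1.4133 rad.
Bracket: H₀ sin φ sin δ + cos φ cos δ sin H₀ = 1.4133×0.31233×-0.43051 + 0.94997×0.90259×0.98763 = -0.190034 + 0.846827 = 0.656793.
Q̄ = (S₀/π) × [bracket] = (279/π) × 0.656793 = 58.33 W/m².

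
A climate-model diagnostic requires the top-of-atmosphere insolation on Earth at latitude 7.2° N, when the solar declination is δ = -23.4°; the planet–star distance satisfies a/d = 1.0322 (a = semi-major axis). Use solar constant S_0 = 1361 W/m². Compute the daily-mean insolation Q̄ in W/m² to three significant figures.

Q̄ ≈ 385 W/m²

cos h₀ = −tan(+7.2°) tan(-23.400°) = 0.0547, h₀ = 1.5161 rad.
Bracket: h₀ sin ϕ sin δ + cos ϕ cos δ sin h₀ = 1.5161×0.12533×-0.39715 + 0.99211×0.91775×0.99850 = -0.075464 + 0.909143 = 0.833679.
Inverse-square distance factor (a/d)² = 1.0322² = 1.065437.
Q̄ = (S_0/π) × 1.065437 × [bracket] = (1361/π) × 1.065437 × 0.833679 = 384.8 W/m².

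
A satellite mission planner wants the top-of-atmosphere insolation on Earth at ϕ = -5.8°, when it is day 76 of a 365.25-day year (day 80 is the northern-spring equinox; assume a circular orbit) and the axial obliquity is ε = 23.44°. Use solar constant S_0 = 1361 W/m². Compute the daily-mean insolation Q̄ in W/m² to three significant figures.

Solar longitude: L_s = 360° × (76 − 80)/365.25 = -3.943°, i.e. -3.943° + 360° = 356.057°.
sin δ = sin 23.44° × sin 356.057° = -0.02735, so δ = -1.567°.
cos h₀ = −tan(-5.8°) tan(-1.567°) = -0.0028, h₀ = 1.5736 rad.
Bracket: h₀ sin ϕ sin δ + cos ϕ cos δ sin h₀ = 1.5736×-0.10106×-0.02735 + 0.99488×0.99963×1.00000 = 0.004349 + 0.994512 = 0.998861.
Q̄ = (S_0/π) × [bracket] = (1361/π) × 0.998861 = 432.7 W/m².

Q̄ ≈ 433 W/m²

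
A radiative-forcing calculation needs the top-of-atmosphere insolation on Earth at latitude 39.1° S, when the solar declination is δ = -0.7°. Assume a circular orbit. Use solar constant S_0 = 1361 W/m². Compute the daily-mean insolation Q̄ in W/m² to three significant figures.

cos h₀ = −tan(-39.1°) tan(-0.700°) = -0.0099, h₀ = 1.5807 rad.
Bracket: h₀ sin ϕ sin δ + cos ϕ cos δ sin h₀ = 1.5807×-0.63068×-0.01222 + 0.77605×0.99993×0.99995 = 0.012182 + 0.775957 = 0.788139.
Q̄ = (S_0/π) × [bracket] = (1361/π) × 0.788139 = 341.4 W/m².

Q̄ ≈ 341 W/m²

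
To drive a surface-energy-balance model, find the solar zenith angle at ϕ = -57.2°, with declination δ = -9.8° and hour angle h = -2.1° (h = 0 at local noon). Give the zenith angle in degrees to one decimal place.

θ_z = 47.4°

cos θ_z = sin ϕ sin δ + cos ϕ cos δ cos h = 0.143072 + 0.533445 = 0.676517.
θ_z = arccos(0.676517) = 47.4°.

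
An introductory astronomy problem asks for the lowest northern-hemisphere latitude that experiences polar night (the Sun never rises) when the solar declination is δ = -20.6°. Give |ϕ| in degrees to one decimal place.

Polar night requires cos h₀ = −tan ϕ tan δ ≥ 1, i.e. tan ϕ tan δ ≤ −1.
The boundary is |tan ϕ| · |tan δ| = 1, so |ϕ| = 90° − |δ| = 90° − 20.6° = 69.4° in the northern hemisphere.

|ϕ| = 69.4°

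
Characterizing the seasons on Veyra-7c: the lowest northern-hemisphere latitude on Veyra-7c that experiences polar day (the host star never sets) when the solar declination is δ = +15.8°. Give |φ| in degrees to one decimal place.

Polar day requires cos H₀ = −tan φ tan δ ≤ −1, i.e. tan φ tan δ ≥ 1.
The boundary is |tan φ| · |tan δ| = 1, so |φ| = 90° − |δ| = 90° − 15.8° = 74.2° in the northern hemisphere.

|φ| = 74.2°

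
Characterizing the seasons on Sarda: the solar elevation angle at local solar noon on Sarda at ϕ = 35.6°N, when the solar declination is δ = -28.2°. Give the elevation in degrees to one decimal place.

At local noon the hour angle is zero, so the zenith angle equals |ϕ − δ| = |+35.6° − (-28.200°)| = 63.800°.
Elevation = 90° − 63.800° = 26.2°.

26.2°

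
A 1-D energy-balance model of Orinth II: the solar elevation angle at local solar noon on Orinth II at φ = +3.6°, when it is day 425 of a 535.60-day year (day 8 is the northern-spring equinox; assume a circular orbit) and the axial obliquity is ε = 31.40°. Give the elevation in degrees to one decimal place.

55.6°

Solar longitude: λ_s = 360° × (425 − 8)/535.60 = 280.284°.
sin δ = sin 31.40° × sin 280.284° = -0.51264, so δ = -30.840°.
At local noon the hour angle is zero, so the zenith angle equals |φ − δ| = |+3.6° − (-30.840°)| = 34.440°.
Elevation = 90° − 34.440° = 55.6°.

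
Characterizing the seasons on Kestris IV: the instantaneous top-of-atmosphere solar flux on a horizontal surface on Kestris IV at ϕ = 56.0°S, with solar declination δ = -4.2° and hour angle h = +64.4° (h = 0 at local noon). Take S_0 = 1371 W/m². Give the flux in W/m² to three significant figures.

414 W/m²

cos θ_z = sin ϕ sin δ + cos ϕ cos δ cos h = 0.060717 + 0.240970 = 0.301687.
Flux = S_0 · cos θ_z = 1371 × 0.301687 = 413.6 W/m².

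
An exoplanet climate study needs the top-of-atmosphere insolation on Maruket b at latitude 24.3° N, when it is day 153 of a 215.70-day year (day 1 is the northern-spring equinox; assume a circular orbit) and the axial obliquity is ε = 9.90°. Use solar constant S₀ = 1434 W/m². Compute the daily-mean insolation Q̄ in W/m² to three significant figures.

Solar longitude: λ_s = 360° × (153 − 1)/215.70 = 253.686°.
sin δ = sin 9.90° × sin 253.686° = -0.16501, so δ = -9.498°.
cos H₀ = −tan(+24.3°) tan(-9.498°) = 0.0755, H₀ = 1.4952 rad.
Bracket: H₀ sin φ sin δ + cos φ cos δ sin H₀ = 1.4952×0.41151×-0.16501 + 0.91140×0.98629×0.99714 = -0.101529 + 0.896334 = 0.794805.
Q̄ = (S₀/π) × [bracket] = (1434/π) × 0.794805 = 362.8 W/m².

Q̄ ≈ 363 W/m²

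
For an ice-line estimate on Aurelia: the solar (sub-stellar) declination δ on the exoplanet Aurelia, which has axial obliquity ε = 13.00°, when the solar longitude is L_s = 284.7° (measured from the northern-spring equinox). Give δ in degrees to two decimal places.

δ = -12.57°

sin δ = sin ε · sin L_s = sin 13.00° × sin 284.7° = -0.217588.
δ = arcsin(-0.217588) = -12.57°.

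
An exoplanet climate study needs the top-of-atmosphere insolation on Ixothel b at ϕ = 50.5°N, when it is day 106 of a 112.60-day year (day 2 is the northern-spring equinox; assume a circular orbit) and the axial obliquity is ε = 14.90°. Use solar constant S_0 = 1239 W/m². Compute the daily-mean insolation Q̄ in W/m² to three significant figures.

Solar longitude: L_s = 360° × (106 − 2)/112.60 = 332.504°.
sin δ = sin 14.90° × sin 332.504° = -0.11871, so δ = -6.818°.
cos h₀ = −tan(+50.5°) tan(-6.818°) = 0.1450, h₀ = 1.4252 rad.
Bracket: h₀ sin ϕ sin δ + cos ϕ cos δ sin h₀ = 1.4252×0.77162×-0.11871 + 0.63608×0.99293×0.98943 = -0.130547 + 0.624907 = 0.494360.
Q̄ = (S_0/π) × [bracket] = (1239/π) × 0.494360 = 195.0 W/m².

Q̄ ≈ 195 W/m²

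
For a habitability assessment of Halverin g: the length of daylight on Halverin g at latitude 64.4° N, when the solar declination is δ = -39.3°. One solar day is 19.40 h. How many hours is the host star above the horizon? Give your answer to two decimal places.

cos h₀ = −tan ϕ · tan δ = 1.7083 ≥ 1, so the host star never rises (polar night) and h₀ = 0.
Daylight = 2h₀/(2π) × 19.40 h = (0.0000/π) × 19.40 = 0.00 h.

0.00 h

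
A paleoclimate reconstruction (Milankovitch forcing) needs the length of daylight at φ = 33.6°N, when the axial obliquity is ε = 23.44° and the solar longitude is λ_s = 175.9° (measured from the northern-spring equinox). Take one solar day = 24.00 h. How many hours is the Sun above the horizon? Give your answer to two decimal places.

12.14 h

Solar declination: sin δ = sin ε · sin λ_s = sin 23.44° × sin 175.9° = 0.02844, so δ = +1.630°.
cos H₀ = −tan φ · tan δ = −tan(+33.6°) × tan(+1.630°) = -0.0189, so H₀ = 1.5897 rad = 91.08°.
Daylight = 2H₀/(2π) × 24.00 h = (1.5897/π) × 24.00 = 12.14 h.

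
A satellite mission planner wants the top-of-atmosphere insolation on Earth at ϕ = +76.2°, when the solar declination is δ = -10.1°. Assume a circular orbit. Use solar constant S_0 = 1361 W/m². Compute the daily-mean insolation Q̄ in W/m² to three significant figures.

Q̄ ≈ 14.0 W/m²

cos h₀ = −tan(+76.2°) tan(-10.100°) = 0.7252, h₀ = 0.7595 rad.
Bracket: h₀ sin ϕ sin δ + cos ϕ cos δ sin h₀ = 0.7595×0.97113×-0.17537 + 0.23853×0.98450×0.68853 = -0.129348 + 0.161689 = 0.032341.
Q̄ = (S_0/π) × [bracket] = (1361/π) × 0.032341 = 14.01 W/m².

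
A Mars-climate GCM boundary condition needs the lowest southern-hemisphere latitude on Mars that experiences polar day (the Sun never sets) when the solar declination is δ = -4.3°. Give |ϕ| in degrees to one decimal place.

Polar day requires cos h₀ = −tan ϕ tan δ ≤ −1, i.e. tan ϕ tan δ ≥ 1.
The boundary is |tan ϕ| · |tan δ| = 1, so |ϕ| = 90° − |δ| = 90° − 4.3° = 85.7° in the southern hemisphere.

|ϕ| = 85.7°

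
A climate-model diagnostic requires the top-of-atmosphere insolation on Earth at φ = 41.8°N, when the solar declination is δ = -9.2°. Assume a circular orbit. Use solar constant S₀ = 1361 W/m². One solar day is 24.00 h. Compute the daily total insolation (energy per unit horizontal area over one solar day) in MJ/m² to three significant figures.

21.6 MJ/m²

cos H₀ = −tan(+41.8°) tan(-9.200°) = 0.1448, H₀ = 1.4255 rad.
Bracket: H₀ sin φ sin δ + cos φ cos δ sin H₀ = 1.4255×0.66653×-0.15988 + 0.74548×0.98714×0.98946 = -0.151908 + 0.728137 = 0.576229.
Q̄ = (S₀/π) × [bracket] = (1361/π) × 0.576229 = 249.63 W/m².
Daily total = Q̄ × 24.00 h × 3600 s/h = 249.63 × 24.00 × 3600 / 10⁶ = 21.57 MJ/m².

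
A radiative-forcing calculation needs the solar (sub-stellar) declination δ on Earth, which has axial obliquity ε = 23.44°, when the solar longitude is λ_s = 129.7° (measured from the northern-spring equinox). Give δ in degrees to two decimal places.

δ = +17.82°

sin δ = sin ε · sin λ_s = sin 23.44° × sin 129.7° = 0.306058.
δ = arcsin(0.306058) = +17.82°.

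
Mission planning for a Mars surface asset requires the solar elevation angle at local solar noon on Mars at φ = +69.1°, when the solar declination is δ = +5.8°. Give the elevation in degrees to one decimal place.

26.7°

At local noon the hour angle is zero, so the zenith angle equals |φ − δ| = |+69.1° − (+5.800°)| = 63.300°.
Elevation = 90° − 63.300° = 26.7°.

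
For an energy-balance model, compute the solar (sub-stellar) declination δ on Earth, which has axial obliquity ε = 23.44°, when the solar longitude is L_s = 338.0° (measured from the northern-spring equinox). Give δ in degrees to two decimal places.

δ = -8.57°

sin δ = sin ε · sin L_s = sin 23.44° × sin 338.0° = -0.149014.
δ = arcsin(-0.149014) = -8.57°.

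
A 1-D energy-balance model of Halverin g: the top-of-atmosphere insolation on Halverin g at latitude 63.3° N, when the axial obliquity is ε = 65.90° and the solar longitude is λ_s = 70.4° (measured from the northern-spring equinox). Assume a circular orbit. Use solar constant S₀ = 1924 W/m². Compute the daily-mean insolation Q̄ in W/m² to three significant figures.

Solar declination: sin δ = sin ε · sin λ_s = sin 65.90° × sin 70.4° = 0.85994, so δ = +59.310°.
cos H₀ = −tan(+63.3°) tan(+59.310°) = -3.3500 ≤ −1 ⇒ polar day, H₀ = π.
Bracket: H₀ sin φ sin δ + cos φ cos δ sin H₀ = 3.1416×0.89337×0.85994 + 0.44932×0.51039×0.00000 = 2.413517 + 0.000000 = 2.413517.
Q̄ = (S₀/π) × [bracket] = (1924/π) × 2.413517 = 1478 W/m².

Q̄ ≈ 1.48e+03 W/m²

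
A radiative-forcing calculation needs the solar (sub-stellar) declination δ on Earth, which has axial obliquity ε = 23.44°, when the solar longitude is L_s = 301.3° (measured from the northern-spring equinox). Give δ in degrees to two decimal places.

sin δ = sin ε · sin L_s = sin 23.44° × sin 301.3° = -0.339894.
δ = arcsin(-0.339894) = -19.87°.

δ = -19.87°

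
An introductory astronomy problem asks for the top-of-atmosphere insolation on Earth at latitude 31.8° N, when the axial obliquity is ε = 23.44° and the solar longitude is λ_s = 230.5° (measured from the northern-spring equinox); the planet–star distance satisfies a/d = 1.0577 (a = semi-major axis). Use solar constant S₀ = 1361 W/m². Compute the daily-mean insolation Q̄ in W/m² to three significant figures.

Q̄ ≈ 277 W/m²

Solar declination: sin δ = sin ε · sin λ_s = sin 23.44° × sin 230.5° = -0.30694, so δ = -17.875°.
cos H₀ = −tan(+31.8°) tan(-17.875°) = 0.2000, H₀ = 1.3695 rad.
Bracket: H₀ sin φ sin δ + cos φ cos δ sin H₀ = 1.3695×0.52696×-0.30694 + 0.84989×0.95173×0.97980 = -0.221510 + 0.792527 = 0.571017.
Inverse-square distance factor (a/d)² = 1.0577² = 1.118729.
Q̄ = (S₀/π) × 1.118729 × [bracket] = (1361/π) × 1.118729 × 0.571017 = 276.7 W/m².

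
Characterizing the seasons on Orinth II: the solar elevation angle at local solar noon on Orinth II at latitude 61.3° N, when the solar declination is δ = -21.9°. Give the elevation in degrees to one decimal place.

6.8°

At local noon the hour angle is zero, so the zenith angle equals |φ − δ| = |+61.3° − (-21.900°)| = 83.200°.
Elevation = 90° − 83.200° = 6.8°.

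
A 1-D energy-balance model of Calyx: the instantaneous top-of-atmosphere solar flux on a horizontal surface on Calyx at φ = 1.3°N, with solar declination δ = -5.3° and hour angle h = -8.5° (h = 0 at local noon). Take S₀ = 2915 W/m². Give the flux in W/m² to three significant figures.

cos θ_z = sin φ sin δ + cos φ cos δ cos h = -0.002096 + 0.984534 = 0.982438.
Flux = S₀ · cos θ_z = 2915 × 0.982438 = 2864 W/m².

2.86e+03 W/m²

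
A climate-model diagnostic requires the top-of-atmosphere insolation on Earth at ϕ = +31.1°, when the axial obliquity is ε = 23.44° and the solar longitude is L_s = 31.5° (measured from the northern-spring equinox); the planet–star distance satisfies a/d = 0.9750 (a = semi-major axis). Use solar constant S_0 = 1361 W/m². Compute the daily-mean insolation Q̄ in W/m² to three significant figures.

Q̄ ≈ 417 W/m²

Solar declination: sin δ = sin ε · sin L_s = sin 23.44° × sin 31.5° = 0.20784, so δ = +11.996°.
cos h₀ = −tan(+31.1°) tan(+11.996°) = -0.1282, h₀ = 1.6993 rad.
Bracket: h₀ sin ϕ sin δ + cos ϕ cos δ sin h₀ = 1.6993×0.51653×0.20784 + 0.85627×0.97816×0.99175 = 0.182429 + 0.830659 = 1.013088.
Inverse-square distance factor (a/d)² = 0.9750² = 0.950625.
Q̄ = (S_0/π) × 0.950625 × [bracket] = (1361/π) × 0.950625 × 1.013088 = 417.2 W/m².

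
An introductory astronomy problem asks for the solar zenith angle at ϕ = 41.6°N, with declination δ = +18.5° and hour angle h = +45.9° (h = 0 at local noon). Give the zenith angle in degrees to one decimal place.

θ_z = 45.2°

cos θ_z = sin ϕ sin δ + cos ϕ cos δ cos h = 0.210667 + 0.493510 = 0.704177.
θ_z = arccos(0.704177) = 45.2°.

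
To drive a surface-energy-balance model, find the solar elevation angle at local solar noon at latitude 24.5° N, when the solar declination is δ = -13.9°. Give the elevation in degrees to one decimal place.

51.6°

At local noon the hour angle is zero, so the zenith angle equals |φ − δ| = |+24.5° − (-13.900°)| = 38.400°.
Elevation = 90° − 38.400° = 51.6°.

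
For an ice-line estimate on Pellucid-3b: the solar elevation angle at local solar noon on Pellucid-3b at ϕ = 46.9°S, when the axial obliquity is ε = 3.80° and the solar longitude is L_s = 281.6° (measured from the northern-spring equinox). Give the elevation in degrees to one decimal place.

46.8°

Solar declination: sin δ = sin ε · sin L_s = sin 3.80° × sin 281.6° = -0.06492, so δ = -3.722°.
At local noon the hour angle is zero, so the zenith angle equals |ϕ − δ| = |-46.9° − (-3.722°)| = 43.178°.
Elevation = 90° − 43.178° = 46.8°.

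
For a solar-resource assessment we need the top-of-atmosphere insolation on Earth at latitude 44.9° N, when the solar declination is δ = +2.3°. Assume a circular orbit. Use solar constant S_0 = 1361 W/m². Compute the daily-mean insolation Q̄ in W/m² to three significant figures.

cos h₀ = −tan(+44.9°) tan(+2.300°) = -0.0400, h₀ = 1.6108 rad.
Bracket: h₀ sin ϕ sin δ + cos ϕ cos δ sin h₀ = 1.6108×0.70587×0.04013 + 0.70834×0.99919×0.99920 = 0.045628 + 0.707200 = 0.752828.
Q̄ = (S_0/π) × [bracket] = (1361/π) × 0.752828 = 326.1 W/m².

Q̄ ≈ 326 W/m²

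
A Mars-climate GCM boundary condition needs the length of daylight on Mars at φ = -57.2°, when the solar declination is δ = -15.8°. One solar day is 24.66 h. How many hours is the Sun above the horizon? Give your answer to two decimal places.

15.90 h

cos H₀ = −tan φ · tan δ = −tan(-57.2°) × tan(-15.800°) = -0.4391, so H₀ = 2.0254 rad = 116.05°.
Daylight = 2H₀/(2π) × 24.66 h = (2.0254/π) × 24.66 = 15.90 h.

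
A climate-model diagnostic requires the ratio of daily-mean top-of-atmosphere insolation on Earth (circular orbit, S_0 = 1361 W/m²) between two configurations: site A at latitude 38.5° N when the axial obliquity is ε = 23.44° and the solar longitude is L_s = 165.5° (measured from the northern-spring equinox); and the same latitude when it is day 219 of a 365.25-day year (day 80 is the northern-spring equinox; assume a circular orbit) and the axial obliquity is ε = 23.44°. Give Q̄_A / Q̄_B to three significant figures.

Q̄_A / Q̄_B ≈ 0.847

— Configuration A (ϕ=+38.5°):
Solar declination: sin δ = sin ε · sin L_s = sin 23.44° × sin 165.5° = 0.09960, so δ = +5.716°.
cos h₀ = −tan(+38.5°) tan(+5.716°) = -0.0796, h₀ = 1.6505 rad.
Bracket: h₀ sin ϕ sin δ + cos ϕ cos δ sin h₀ = 1.6505×0.62251×0.09960 + 0.78261×0.99503×0.99683 = 0.102334 + 0.776252 = 0.878586.
Q̄ = (S_0/π) × [bracket] = (1361/π) × 0.878586 = 380.62 W/m².
— Configuration B (ϕ=+38.5°):
Solar longitude: L_s = 360° × (219 − 80)/365.25 = 137.002°.
sin δ = sin 23.44° × sin 137.002° = 0.27128, so δ = +15.740°.
cos h₀ = −tan(+38.5°) tan(+15.740°) = -0.2242, h₀ = 1.7969 rad.
Bracket: h₀ sin ϕ sin δ + cos ϕ cos δ sin h₀ = 1.7969×0.62251×0.27128 + 0.78261×0.96250×0.97454 = 0.303451 + 0.734084 = 1.037535.
Q̄ = (S_0/π) × [bracket] = (1361/π) × 1.037535 = 449.48 W/m².
Ratio Q̄_A / Q̄_B = 380.62 / 449.48 = 0.8468.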